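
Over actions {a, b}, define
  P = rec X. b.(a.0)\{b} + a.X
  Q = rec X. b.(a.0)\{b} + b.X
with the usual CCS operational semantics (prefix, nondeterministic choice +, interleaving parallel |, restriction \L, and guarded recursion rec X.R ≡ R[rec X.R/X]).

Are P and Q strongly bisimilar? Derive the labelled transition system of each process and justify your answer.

P's transition system — 3 states:
  u0 = rec X. b.(a.0)\{b} + a.X ⊢ ··a··> u0, ··b··> u1
  u1 = (a.0)\{b} ⊢ ··a··> u2
  u2 = 0\{b} ⊢ ∅
Q's transition system — 3 states:
  v0 = rec X. b.(a.0)\{b} + b.X ⊢ ··b··> v0, ··b··> v1
  v1 = (a.0)\{b} ⊢ ··a··> v2
  v2 = 0\{b} ⊢ ∅
Partition-refinement fixed point:
  B0 = {u0}
  B1 = {u1, v1}
  B2 = {u2, v2}
  B3 = {v0}
u0 ∈ B0, v0 ∈ B3 → different blocks

not bisimilar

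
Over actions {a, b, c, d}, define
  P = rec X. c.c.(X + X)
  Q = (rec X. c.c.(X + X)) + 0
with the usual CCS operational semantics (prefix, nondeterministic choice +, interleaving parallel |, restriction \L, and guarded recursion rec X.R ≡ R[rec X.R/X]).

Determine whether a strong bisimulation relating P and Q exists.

YES

P's transition system — 3 states:
  s0 = rec X. c.c.(X + X) has moves -c-> s1
  s1 = c.((rec X. c.c.(X + X)) + (rec X. c.c.(X + X))) has moves -c-> s2
  s2 = (rec X. c.c.(X + X)) + (rec X. c.c.(X + X)) has moves -c-> s1
Q's transition system — 3 states:
  t0 = (rec X. c.c.(X + X)) + 0 has moves -c-> t1
  t1 = c.((rec X. c.c.(X + X)) + (rec X. c.c.(X + X))) has moves -c-> t2
  t2 = (rec X. c.c.(X + X)) + (rec X. c.c.(X + X)) has moves -c-> t1
Coarsest stable partition (strong bisimilarity classes):
  B0 = {s0, s1, s2, t0, t1, t2}
s0 ∈ B0, t0 ∈ B0 → same block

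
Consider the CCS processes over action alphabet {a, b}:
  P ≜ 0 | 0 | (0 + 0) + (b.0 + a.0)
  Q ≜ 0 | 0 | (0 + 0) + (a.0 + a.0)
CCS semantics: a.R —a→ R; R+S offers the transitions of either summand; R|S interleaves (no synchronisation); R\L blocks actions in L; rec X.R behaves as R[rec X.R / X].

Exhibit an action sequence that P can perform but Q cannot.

P's transition system — 2 states:
  p0 = 0 | 0 | (0 + 0) + (b.0 + a.0) :: =a=> p1, =b=> p1
  p1 = 0 :: stopped
Q's transition system — 2 states:
  q0 = 0 | 0 | (0 + 0) + (a.0 + a.0) :: =a=> q1
  q1 = 0 :: stopped
Trace ⟨b⟩ through P, begin at {p0}:
  step 1 (b): {p1}
  P completes σ.
Trace ⟨b⟩ through Q, begin at {q0}:
  step 1 (b): no successor for Q

b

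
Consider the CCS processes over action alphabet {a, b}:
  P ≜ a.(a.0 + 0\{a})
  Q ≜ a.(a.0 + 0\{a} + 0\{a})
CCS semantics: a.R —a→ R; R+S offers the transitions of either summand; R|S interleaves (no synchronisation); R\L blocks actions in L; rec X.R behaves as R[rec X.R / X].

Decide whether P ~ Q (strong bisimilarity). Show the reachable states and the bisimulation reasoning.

LTS(P): 3 reachable states
  p0 = a.(a.0 + 0\{a}) ⊢ --a--▸ p1
  p1 = a.0 + 0\{a} ⊢ --a--▸ p2
  p2 = 0 ⊢ ∅
LTS(Q): 3 reachable states
  q0 = a.(a.0 + 0\{a} + 0\{a}) ⊢ --a--▸ q1
  q1 = a.0 + 0\{a} + 0\{a} ⊢ --a--▸ q2
  q2 = 0 ⊢ ∅
Partition-refinement fixed point:
  B0 = {p0, q0}
  B1 = {p1, q1}
  B2 = {p2, q2}
p0 ∈ B0, q0 ∈ B0 → same block

P ~ Q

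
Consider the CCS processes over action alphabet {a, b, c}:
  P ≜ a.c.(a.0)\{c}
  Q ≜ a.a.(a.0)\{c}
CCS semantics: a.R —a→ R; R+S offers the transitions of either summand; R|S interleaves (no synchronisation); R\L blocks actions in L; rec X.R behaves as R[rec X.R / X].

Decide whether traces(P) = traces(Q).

traces(P) ≠ traces(Q) — witness ⟨ac⟩

P's transition system — 4 states:
  s0 = a.c.(a.0)\{c} ⊢ —a→ s1
  s1 = c.(a.0)\{c} ⊢ —c→ s2
  s2 = (a.0)\{c} ⊢ —a→ s3
  s3 = 0\{c} ⊢ deadlocked
Q's transition system — 4 states:
  t0 = a.a.(a.0)\{c} ⊢ —a→ t1
  t1 = a.(a.0)\{c} ⊢ —a→ t2
  t2 = (a.0)\{c} ⊢ —a→ t3
  t3 = 0\{c} ⊢ deadlocked
Executing ac from P (initial set {s0}):
  step 1 (a): {s1}
  step 2 (c): {s2}
  — P admits the full trace.
Executing ac from Q (initial set {t0}):
  step 1 (a): {t1}
  step 2 (c): ∅ (Q stuck)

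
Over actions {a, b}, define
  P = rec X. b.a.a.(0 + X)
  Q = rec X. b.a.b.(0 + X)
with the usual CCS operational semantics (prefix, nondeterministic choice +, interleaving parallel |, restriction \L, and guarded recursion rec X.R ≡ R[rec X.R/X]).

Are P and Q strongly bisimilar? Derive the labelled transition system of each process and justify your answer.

LTS(P): 4 reachable states
  u0 = rec X. b.a.a.(0 + X) has moves ··b··> u1
  u1 = a.a.(0 + (rec X. b.a.a.(0 + X))) has moves ··a··> u2
  u2 = a.(0 + (rec X. b.a.a.(0 + X))) has moves ··a··> u3
  u3 = 0 + (rec X. b.a.a.(0 + X)) has moves ··b··> u1
LTS(Q): 4 reachable states
  v0 = rec X. b.a.b.(0 + X) has moves ··b··> v1
  v1 = a.b.(0 + (rec X. b.a.b.(0 + X))) has moves ··a··> v2
  v2 = b.(0 + (rec X. b.a.b.(0 + X))) has moves ··b··> v3
  v3 = 0 + (rec X. b.a.b.(0 + X)) has moves ··b··> v1
Partition-refinement fixed point:
  B0 = {u0, u3}
  B1 = {u1}
  B2 = {u2}
  B3 = {v0, v3}
  B4 = {v1}
  B5 = {v2}
u0 ∈ B0, v0 ∈ B3 → different blocks

P ≁ Q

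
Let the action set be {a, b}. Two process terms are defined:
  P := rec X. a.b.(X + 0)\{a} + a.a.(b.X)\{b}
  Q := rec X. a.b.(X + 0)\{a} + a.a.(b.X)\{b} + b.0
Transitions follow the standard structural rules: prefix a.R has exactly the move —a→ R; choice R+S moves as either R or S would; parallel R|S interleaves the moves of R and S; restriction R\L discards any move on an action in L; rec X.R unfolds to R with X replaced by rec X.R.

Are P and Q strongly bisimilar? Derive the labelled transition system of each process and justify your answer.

P's transition system — 5 states:
  s0 = rec X. a.b.(X + 0)\{a} + a.a.(b.X)\{b} | —a→ s1, —a→ s2
  s1 = a.(b.(rec X. a.b.(X + 0)\{a} + a.a.(b.X)\{b}))\{b} | —a→ s3
  s2 = b.((rec X. a.b.(X + 0)\{a} + a.a.(b.X)\{b}) + 0)\{a} | —b→ s4
  s3 = (b.(rec X. a.b.(X + 0)\{a} + a.a.(b.X)\{b}))\{b} | stopped
  s4 = ((rec X. a.b.(X + 0)\{a} + a.a.(b.X)\{b}) + 0)\{a} | stopped
Q's transition system — 7 states:
  t0 = rec X. a.b.(X + 0)\{a} + a.a.(b.X)\{b} + b.0 | —a→ t1, —a→ t2, —b→ t3
  t1 = a.(b.(rec X. a.b.(X + 0)\{a} + a.a.(b.X)\{b} + b.0))\{b} | —a→ t4
  t2 = b.((rec X. a.b.(X + 0)\{a} + a.a.(b.X)\{b} + b.0) + 0)\{a} | —b→ t5
  t3 = 0 | stopped
  t4 = (b.(rec X. a.b.(X + 0)\{a} + a.a.(b.X)\{b} + b.0))\{b} | stopped
  t5 = ((rec X. a.b.(X + 0)\{a} + a.a.(b.X)\{b} + b.0) + 0)\{a} | —b→ t6
  t6 = 0\{a} | stopped
Coarsest stable partition (strong bisimilarity classes):
  B0 = {s0}
  B1 = {s2, t5}
  B2 = {s3, s4, t3, t4, t6}
  B3 = {s1, t1}
  B4 = {t0}
  B5 = {t2}
s0 ∈ B0, t0 ∈ B4 → different blocks

NO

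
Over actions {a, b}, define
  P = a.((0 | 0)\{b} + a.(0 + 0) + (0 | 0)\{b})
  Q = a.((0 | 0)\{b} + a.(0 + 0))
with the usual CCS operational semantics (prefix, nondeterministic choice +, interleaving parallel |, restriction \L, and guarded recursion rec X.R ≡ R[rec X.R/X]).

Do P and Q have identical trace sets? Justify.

traces(P) = traces(Q)

Reachable graph of P (3 states):
  m0 = a.((0 | 0)\{b} + a.(0 + 0) + (0 | 0)\{b}) ⊢ —a→ m1
  m1 = (0 | 0)\{b} + a.(0 + 0) + (0 | 0)\{b} ⊢ —a→ m2
  m2 = 0 + 0 ⊢ stopped
Reachable graph of Q (3 states):
  n0 = a.((0 | 0)\{b} + a.(0 + 0)) ⊢ —a→ n1
  n1 = (0 | 0)\{b} + a.(0 + 0) ⊢ —a→ n2
  n2 = 0 + 0 ⊢ stopped
Coarsest stable partition (strong bisimilarity classes):
  B0 = {m0, n0}
  B1 = {m1, n1}
  B2 = {m2, n2}
m0 ∈ B0, n0 ∈ B0 → same block
Bisimilar ⇒ trace-equivalent.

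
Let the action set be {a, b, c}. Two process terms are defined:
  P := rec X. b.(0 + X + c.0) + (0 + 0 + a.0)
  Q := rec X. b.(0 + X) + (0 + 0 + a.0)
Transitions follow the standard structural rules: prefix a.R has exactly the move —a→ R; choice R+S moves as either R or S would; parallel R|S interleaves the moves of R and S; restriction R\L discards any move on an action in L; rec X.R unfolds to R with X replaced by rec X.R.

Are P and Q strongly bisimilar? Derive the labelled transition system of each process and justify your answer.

not bisimilar

LTS(P): 3 reachable states
  u0 = rec X. b.(0 + X + c.0) + (0 + 0 + a.0) → ··a··> u1, ··b··> u2
  u1 = 0 → ∅
  u2 = 0 + (rec X. b.(0 + X + c.0) + (0 + 0 + a.0)) + c.0 → ··a··> u1, ··b··> u2, ··c··> u1
LTS(Q): 3 reachable states
  v0 = rec X. b.(0 + X) + (0 + 0 + a.0) → ··a··> v1, ··b··> v2
  v1 = 0 → ∅
  v2 = 0 + (rec X. b.(0 + X) + (0 + 0 + a.0)) → ··a··> v1, ··b··> v2
Partition-refinement fixed point:
  B0 = {u0}
  B1 = {u1, v1}
  B2 = {u2}
  B3 = {v0, v2}
u0 ∈ B0, v0 ∈ B3 → different blocks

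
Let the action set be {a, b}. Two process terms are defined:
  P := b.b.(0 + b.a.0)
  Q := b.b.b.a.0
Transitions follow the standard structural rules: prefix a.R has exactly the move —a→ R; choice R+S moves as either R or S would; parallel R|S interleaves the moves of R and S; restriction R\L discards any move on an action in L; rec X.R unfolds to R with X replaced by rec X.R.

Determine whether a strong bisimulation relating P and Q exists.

LTS(P): 5 reachable states
  s0 = b.b.(0 + b.a.0) ⊢ --b--▸ s1
  s1 = b.(0 + b.a.0) ⊢ --b--▸ s2
  s2 = 0 + b.a.0 ⊢ --b--▸ s3
  s3 = a.0 ⊢ --a--▸ s4
  s4 = 0 ⊢ (no moves)
LTS(Q): 5 reachable states
  t0 = b.b.b.a.0 ⊢ --b--▸ t1
  t1 = b.b.a.0 ⊢ --b--▸ t2
  t2 = b.a.0 ⊢ --b--▸ t3
  t3 = a.0 ⊢ --a--▸ t4
  t4 = 0 ⊢ (no moves)
Coarsest stable partition (strong bisimilarity classes):
  B0 = {s0, t0}
  B1 = {s1, t1}
  B2 = {s2, t2}
  B3 = {s3, t3}
  B4 = {s4, t4}
s0 ∈ B0, t0 ∈ B0 → same block

YES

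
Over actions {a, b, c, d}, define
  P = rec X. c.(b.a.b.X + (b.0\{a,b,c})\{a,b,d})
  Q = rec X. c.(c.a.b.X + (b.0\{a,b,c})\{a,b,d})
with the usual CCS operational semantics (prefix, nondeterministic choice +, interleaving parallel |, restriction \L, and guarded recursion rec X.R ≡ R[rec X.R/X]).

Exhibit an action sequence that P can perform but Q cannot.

Reachable graph of P (4 states):
  u0 = rec X. c.(b.a.b.X + (b.0\{a,b,c})\{a,b,d}) has moves -c-> u1
  u1 = b.a.b.(rec X. c.(b.a.b.X + (b.0\{a,b,c})\{a,b,d})) + (b.0\{a,b,c})\{a,b,d} has moves -b-> u2
  u2 = a.b.(rec X. c.(b.a.b.X + (b.0\{a,b,c})\{a,b,d})) has moves -a-> u3
  u3 = b.(rec X. c.(b.a.b.X + (b.0\{a,b,c})\{a,b,d})) has moves -b-> u0
Reachable graph of Q (4 states):
  v0 = rec X. c.(c.a.b.X + (b.0\{a,b,c})\{a,b,d}) has moves -c-> v1
  v1 = c.a.b.(rec X. c.(c.a.b.X + (b.0\{a,b,c})\{a,b,d})) + (b.0\{a,b,c})\{a,b,d} has moves -c-> v2
  v2 = a.b.(rec X. c.(c.a.b.X + (b.0\{a,b,c})\{a,b,d})) has moves -a-> v3
  v3 = b.(rec X. c.(c.a.b.X + (b.0\{a,b,c})\{a,b,d})) has moves -b-> v0
Trace ⟨cb⟩ through P, begin at {u0}:
  [1] c ⇒ {u1}
  [2] b ⇒ {u2}
  — P admits the full trace.
Trace ⟨cb⟩ through Q, begin at {v0}:
  [1] c ⇒ {v1}
  [2] b ⇒ no successor for Q

cb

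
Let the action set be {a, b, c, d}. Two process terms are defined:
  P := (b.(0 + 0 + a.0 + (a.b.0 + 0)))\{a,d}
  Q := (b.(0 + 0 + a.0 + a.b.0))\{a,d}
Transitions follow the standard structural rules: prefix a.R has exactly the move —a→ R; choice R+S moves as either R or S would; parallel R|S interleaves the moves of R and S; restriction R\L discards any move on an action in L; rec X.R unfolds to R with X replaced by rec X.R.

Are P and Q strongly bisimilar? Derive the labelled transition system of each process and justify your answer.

Reachable graph of P (2 states):
  m0 = (b.(0 + 0 + a.0 + (a.b.0 + 0)))\{a,d} :: -b-> m1
  m1 = (0 + 0 + a.0 + (a.b.0 + 0))\{a,d} :: (no moves)
Reachable graph of Q (2 states):
  n0 = (b.(0 + 0 + a.0 + a.b.0))\{a,d} :: -b-> n1
  n1 = (0 + 0 + a.0 + a.b.0)\{a,d} :: (no moves)
Bisimilarity quotient blocks:
  B0 = {m0, n0}
  B1 = {m1, n1}
m0 ∈ B0, n0 ∈ B0 → same block

YES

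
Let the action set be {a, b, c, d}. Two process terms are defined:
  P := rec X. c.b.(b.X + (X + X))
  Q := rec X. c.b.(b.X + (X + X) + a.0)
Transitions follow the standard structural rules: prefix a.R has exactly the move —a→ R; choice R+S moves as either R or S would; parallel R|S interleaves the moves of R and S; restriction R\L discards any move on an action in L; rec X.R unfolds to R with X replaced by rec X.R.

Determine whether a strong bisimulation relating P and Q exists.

P ≁ Q

P's transition system — 3 states:
  u0 = rec X. c.b.(b.X + (X + X)) → --c--▸ u1
  u1 = b.(b.(rec X. c.b.(b.X + (X + X))) + ((rec X. c.b.(b.X + (X + X))) + (rec X. c.b.(b.X + (X + X))))) → --b--▸ u2
  u2 = b.(rec X. c.b.(b.X + (X + X))) + ((rec X. c.b.(b.X + (X + X))) + (rec X. c.b.(b.X + (X + X)))) → --b--▸ u0, --c--▸ u1
Q's transition system — 4 states:
  v0 = rec X. c.b.(b.X + (X + X) + a.0) → --c--▸ v1
  v1 = b.(b.(rec X. c.b.(b.X + (X + X) + a.0)) + ((rec X. c.b.(b.X + (X + X) + a.0)) + (rec X. c.b.(b.X + (X + X) + a.0))) + a.0) → --b--▸ v2
  v2 = b.(rec X. c.b.(b.X + (X + X) + a.0)) + ((rec X. c.b.(b.X + (X + X) + a.0)) + (rec X. c.b.(b.X + (X + X) + a.0))) + a.0 → --a--▸ v3, --b--▸ v0, --c--▸ v1
  v3 = 0 → deadlocked
Coarsest stable partition (strong bisimilarity classes):
  B0 = {u0}
  B1 = {u1}
  B2 = {u2}
  B3 = {v0}
  B4 = {v1}
  B5 = {v2}
  B6 = {v3}
u0 ∈ B0, v0 ∈ B3 → different blocks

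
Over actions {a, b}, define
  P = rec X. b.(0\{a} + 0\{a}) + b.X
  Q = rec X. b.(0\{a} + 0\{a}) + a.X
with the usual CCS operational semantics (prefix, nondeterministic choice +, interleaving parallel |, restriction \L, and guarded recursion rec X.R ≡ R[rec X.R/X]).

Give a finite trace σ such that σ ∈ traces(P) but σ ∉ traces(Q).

bb

P's transition system — 2 states:
  p0 = rec X. b.(0\{a} + 0\{a}) + b.X :: ··b··> p0, ··b··> p1
  p1 = 0\{a} + 0\{a} :: stopped
Q's transition system — 2 states:
  q0 = rec X. b.(0\{a} + 0\{a}) + a.X :: ··a··> q0, ··b··> q1
  q1 = 0\{a} + 0\{a} :: stopped
Trace ⟨bb⟩ through P, begin at {p0}:
  [1] b ⇒ {p0, p1}
  [2] b ⇒ {p0, p1}
  ✓ P
Trace ⟨bb⟩ through Q, begin at {q0}:
  [1] b ⇒ {q1}
  [2] b ⇒ no successor for Q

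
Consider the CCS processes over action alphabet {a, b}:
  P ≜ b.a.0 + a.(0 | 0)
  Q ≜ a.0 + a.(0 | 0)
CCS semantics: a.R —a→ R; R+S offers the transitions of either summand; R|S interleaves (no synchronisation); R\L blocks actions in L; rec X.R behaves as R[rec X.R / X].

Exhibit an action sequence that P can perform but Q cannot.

b

Reachable graph of P (4 states):
  u0 = b.a.0 + a.(0 | 0) → —a→ u1, —b→ u2
  u1 = 0 | 0 → (no moves)
  u2 = a.0 → —a→ u3
  u3 = 0 → (no moves)
Reachable graph of Q (3 states):
  v0 = a.0 + a.(0 | 0) → —a→ v1, —a→ v2
  v1 = 0 → (no moves)
  v2 = 0 | 0 → (no moves)
Trace ⟨b⟩ through P, begin at {u0}:
  [1] b ⇒ {u2}
  P completes σ.
Trace ⟨b⟩ through Q, begin at {v0}:
  [1] b ⇒ ∅  — Q cannot continue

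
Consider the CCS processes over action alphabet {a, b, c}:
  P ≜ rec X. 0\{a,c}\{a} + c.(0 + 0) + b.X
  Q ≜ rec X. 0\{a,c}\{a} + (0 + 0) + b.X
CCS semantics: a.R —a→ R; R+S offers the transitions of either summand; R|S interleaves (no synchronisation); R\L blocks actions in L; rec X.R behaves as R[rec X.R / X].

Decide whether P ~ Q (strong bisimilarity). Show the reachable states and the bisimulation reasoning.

NO

P's transition system — 2 states:
  s0 = rec X. 0\{a,c}\{a} + c.(0 + 0) + b.X :: --b--▸ s0, --c--▸ s1
  s1 = 0 + 0 :: ·
Q's transition system — 1 states:
  t0 = rec X. 0\{a,c}\{a} + (0 + 0) + b.X :: --b--▸ t0
Bisimilarity quotient blocks:
  B0 = {s0}
  B1 = {s1}
  B2 = {t0}
s0 ∈ B0, t0 ∈ B2 → different blocks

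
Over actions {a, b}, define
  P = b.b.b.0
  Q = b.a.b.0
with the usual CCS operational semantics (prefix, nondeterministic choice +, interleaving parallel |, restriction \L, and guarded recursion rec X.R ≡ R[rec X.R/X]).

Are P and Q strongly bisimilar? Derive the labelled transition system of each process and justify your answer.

P ≁ Q

P's transition system — 4 states:
  p0 = b.b.b.0 ⊢ —b→ p1
  p1 = b.b.0 ⊢ —b→ p2
  p2 = b.0 ⊢ —b→ p3
  p3 = 0 ⊢ ∅
Q's transition system — 4 states:
  q0 = b.a.b.0 ⊢ —b→ q1
  q1 = a.b.0 ⊢ —a→ q2
  q2 = b.0 ⊢ —b→ q3
  q3 = 0 ⊢ ∅
Bisimilarity quotient blocks:
  B0 = {p0}
  B1 = {p1}
  B2 = {p2, q2}
  B3 = {p3, q3}
  B4 = {q0}
  B5 = {q1}
p0 ∈ B0, q0 ∈ B4 → different blocks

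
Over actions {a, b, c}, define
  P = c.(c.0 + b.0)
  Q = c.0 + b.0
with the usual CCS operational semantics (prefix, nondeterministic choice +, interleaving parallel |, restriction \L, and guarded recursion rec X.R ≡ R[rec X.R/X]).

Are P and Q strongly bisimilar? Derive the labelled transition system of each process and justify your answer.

Reachable graph of P (3 states):
  s0 = c.(c.0 + b.0) | =c=> s1
  s1 = c.0 + b.0 | =b=> s2, =c=> s2
  s2 = 0 | ·
Reachable graph of Q (2 states):
  t0 = c.0 + b.0 | =b=> t1, =c=> t1
  t1 = 0 | ·
Coarsest stable partition (strong bisimilarity classes):
  B0 = {s0}
  B1 = {s1, t0}
  B2 = {s2, t1}
s0 ∈ B0, t0 ∈ B1 → different blocks

not bisimilar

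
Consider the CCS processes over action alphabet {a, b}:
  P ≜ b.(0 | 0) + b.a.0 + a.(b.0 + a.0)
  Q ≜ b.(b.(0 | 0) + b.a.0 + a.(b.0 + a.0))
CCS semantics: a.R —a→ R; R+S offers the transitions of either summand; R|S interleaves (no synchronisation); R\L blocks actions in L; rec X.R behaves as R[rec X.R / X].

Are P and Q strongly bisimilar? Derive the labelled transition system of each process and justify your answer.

P's transition system — 5 states:
  s0 = b.(0 | 0) + b.a.0 + a.(b.0 + a.0) | ··a··> s1, ··b··> s2, ··b··> s3
  s1 = b.0 + a.0 | ··a··> s4, ··b··> s4
  s2 = 0 | 0 | stopped
  s3 = a.0 | ··a··> s4
  s4 = 0 | stopped
Q's transition system — 6 states:
  t0 = b.(b.(0 | 0) + b.a.0 + a.(b.0 + a.0)) | ··b··> t1
  t1 = b.(0 | 0) + b.a.0 + a.(b.0 + a.0) | ··a··> t2, ··b··> t3, ··b··> t4
  t2 = b.0 + a.0 | ··a··> t5, ··b··> t5
  t3 = 0 | 0 | stopped
  t4 = a.0 | ··a··> t5
  t5 = 0 | stopped
Bisimilarity quotient blocks:
  B0 = {s0, t1}
  B1 = {s1, t2}
  B2 = {s2, s4, t3, t5}
  B3 = {s3, t4}
  B4 = {t0}
s0 ∈ B0, t0 ∈ B4 → different blocks

P ≁ Q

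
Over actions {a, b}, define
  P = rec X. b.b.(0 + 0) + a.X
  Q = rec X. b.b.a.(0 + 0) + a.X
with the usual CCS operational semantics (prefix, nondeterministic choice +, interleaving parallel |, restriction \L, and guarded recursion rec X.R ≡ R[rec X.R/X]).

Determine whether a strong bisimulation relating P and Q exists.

P's transition system — 3 states:
  s0 = rec X. b.b.(0 + 0) + a.X → —a→ s0, —b→ s1
  s1 = b.(0 + 0) → —b→ s2
  s2 = 0 + 0 → ·
Q's transition system — 4 states:
  t0 = rec X. b.b.a.(0 + 0) + a.X → —a→ t0, —b→ t1
  t1 = b.a.(0 + 0) → —b→ t2
  t2 = a.(0 + 0) → —a→ t3
  t3 = 0 + 0 → ·
Coarsest stable partition (strong bisimilarity classes):
  B0 = {s0}
  B1 = {s1}
  B2 = {s2, t3}
  B3 = {t0}
  B4 = {t1}
  B5 = {t2}
s0 ∈ B0, t0 ∈ B3 → different blocks

P ≁ Q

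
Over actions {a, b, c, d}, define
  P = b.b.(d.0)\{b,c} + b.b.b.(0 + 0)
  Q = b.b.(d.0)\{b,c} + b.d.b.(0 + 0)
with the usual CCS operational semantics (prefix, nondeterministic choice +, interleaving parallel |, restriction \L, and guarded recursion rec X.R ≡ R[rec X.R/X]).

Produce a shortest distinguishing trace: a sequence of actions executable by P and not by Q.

bbb

LTS(P): 7 reachable states
  m0 = b.b.(d.0)\{b,c} + b.b.b.(0 + 0) has moves ··b··> m1, ··b··> m2
  m1 = b.(d.0)\{b,c} has moves ··b··> m3
  m2 = b.b.(0 + 0) has moves ··b··> m4
  m3 = (d.0)\{b,c} has moves ··d··> m5
  m4 = b.(0 + 0) has moves ··b··> m6
  m5 = 0\{b,c} has moves (no moves)
  m6 = 0 + 0 has moves (no moves)
LTS(Q): 7 reachable states
  n0 = b.b.(d.0)\{b,c} + b.d.b.(0 + 0) has moves ··b··> n1, ··b··> n2
  n1 = b.(d.0)\{b,c} has moves ··b··> n3
  n2 = d.b.(0 + 0) has moves ··d··> n4
  n3 = (d.0)\{b,c} has moves ··d··> n5
  n4 = b.(0 + 0) has moves ··b··> n6
  n5 = 0\{b,c} has moves (no moves)
  n6 = 0 + 0 has moves (no moves)
Executing bbb from P (initial set {m0}):
  [1] b ⇒ {m1, m2}
  [2] b ⇒ {m3, m4}
  [3] b ⇒ {m6}
  ✓ P
Executing bbb from Q (initial set {n0}):
  [1] b ⇒ {n1, n2}
  [2] b ⇒ {n3}
  [3] b ⇒ ∅  — Q cannot continue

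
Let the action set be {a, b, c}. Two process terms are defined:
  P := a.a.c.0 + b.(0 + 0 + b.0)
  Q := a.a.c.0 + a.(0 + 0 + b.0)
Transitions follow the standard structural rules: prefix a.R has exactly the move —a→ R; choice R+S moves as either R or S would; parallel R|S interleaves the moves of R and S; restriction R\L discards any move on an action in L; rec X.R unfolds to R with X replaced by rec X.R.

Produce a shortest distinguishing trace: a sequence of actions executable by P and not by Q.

b

LTS(P): 5 reachable states
  s0 = a.a.c.0 + b.(0 + 0 + b.0) has moves -a-> s1, -b-> s2
  s1 = a.c.0 has moves -a-> s3
  s2 = 0 + 0 + b.0 has moves -b-> s4
  s3 = c.0 has moves -c-> s4
  s4 = 0 has moves ∅
LTS(Q): 5 reachable states
  t0 = a.a.c.0 + a.(0 + 0 + b.0) has moves -a-> t1, -a-> t2
  t1 = 0 + 0 + b.0 has moves -b-> t3
  t2 = a.c.0 has moves -a-> t4
  t3 = 0 has moves ∅
  t4 = c.0 has moves -c-> t3
Run σ = ⟨b⟩ on P: start {s0}
  step 1 (b): {s2}
  P completes σ.
Run σ = ⟨b⟩ on Q: start {t0}
  step 1 (b): ∅  — Q cannot continue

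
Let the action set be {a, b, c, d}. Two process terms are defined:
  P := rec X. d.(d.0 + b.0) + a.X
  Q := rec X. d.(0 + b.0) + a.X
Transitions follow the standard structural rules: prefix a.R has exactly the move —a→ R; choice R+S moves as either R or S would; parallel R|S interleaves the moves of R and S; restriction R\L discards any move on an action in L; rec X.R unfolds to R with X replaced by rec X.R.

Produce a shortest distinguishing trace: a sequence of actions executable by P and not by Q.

dd

P's transition system — 3 states:
  m0 = rec X. d.(d.0 + b.0) + a.X | =a=> m0, =d=> m1
  m1 = d.0 + b.0 | =b=> m2, =d=> m2
  m2 = 0 | deadlocked
Q's transition system — 3 states:
  n0 = rec X. d.(0 + b.0) + a.X | =a=> n0, =d=> n1
  n1 = 0 + b.0 | =b=> n2
  n2 = 0 | deadlocked
Executing dd from P (initial set {m0}):
  after d @ step 1: {m1}
  after d @ step 2: {m2}
  P completes σ.
Executing dd from Q (initial set {n0}):
  after d @ step 1: {n1}
  after d @ step 2: ∅ (Q stuck)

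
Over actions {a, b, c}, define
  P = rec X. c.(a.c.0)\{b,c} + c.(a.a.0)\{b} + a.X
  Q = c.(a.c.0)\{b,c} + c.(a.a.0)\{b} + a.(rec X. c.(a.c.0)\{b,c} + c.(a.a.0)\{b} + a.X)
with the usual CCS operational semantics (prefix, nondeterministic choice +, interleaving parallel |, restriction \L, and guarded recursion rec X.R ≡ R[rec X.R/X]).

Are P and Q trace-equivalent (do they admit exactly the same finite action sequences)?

LTS(P): 6 reachable states
  u0 = rec X. c.(a.c.0)\{b,c} + c.(a.a.0)\{b} + a.X has moves =a=> u0, =c=> u1, =c=> u2
  u1 = (a.a.0)\{b} has moves =a=> u3
  u2 = (a.c.0)\{b,c} has moves =a=> u4
  u3 = (a.0)\{b} has moves =a=> u5
  u4 = (c.0)\{b,c} has moves ∅
  u5 = 0\{b} has moves ∅
LTS(Q): 7 reachable states
  v0 = c.(a.c.0)\{b,c} + c.(a.a.0)\{b} + a.(rec X. c.(a.c.0)\{b,c} + c.(a.a.0)\{b} + a.X) has moves =a=> v1, =c=> v2, =c=> v3
  v1 = rec X. c.(a.c.0)\{b,c} + c.(a.a.0)\{b} + a.X has moves =a=> v1, =c=> v2, =c=> v3
  v2 = (a.a.0)\{b} has moves =a=> v4
  v3 = (a.c.0)\{b,c} has moves =a=> v5
  v4 = (a.0)\{b} has moves =a=> v6
  v5 = (c.0)\{b,c} has moves ∅
  v6 = 0\{b} has moves ∅
Coarsest stable partition (strong bisimilarity classes):
  B0 = {u0, v0, v1}
  B1 = {u1, v2}
  B2 = {u2, u3, v3, v4}
  B3 = {u4, u5, v5, v6}
u0 ∈ B0, v0 ∈ B0 → same block
Bisimilar ⇒ trace-equivalent.

traces(P) = traces(Q)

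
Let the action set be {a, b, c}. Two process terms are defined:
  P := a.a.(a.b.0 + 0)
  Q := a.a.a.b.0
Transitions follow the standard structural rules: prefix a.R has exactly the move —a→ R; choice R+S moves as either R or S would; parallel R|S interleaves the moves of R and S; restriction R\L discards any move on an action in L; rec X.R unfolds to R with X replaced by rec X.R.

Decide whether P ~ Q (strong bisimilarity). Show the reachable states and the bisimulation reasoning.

P's transition system — 5 states:
  s0 = a.a.(a.b.0 + 0) has moves —a→ s1
  s1 = a.(a.b.0 + 0) has moves —a→ s2
  s2 = a.b.0 + 0 has moves —a→ s3
  s3 = b.0 has moves —b→ s4
  s4 = 0 has moves ∅
Q's transition system — 5 states:
  t0 = a.a.a.b.0 has moves —a→ t1
  t1 = a.a.b.0 has moves —a→ t2
  t2 = a.b.0 has moves —a→ t3
  t3 = b.0 has moves —b→ t4
  t4 = 0 has moves ∅
Bisimilarity quotient blocks:
  B0 = {s0, t0}
  B1 = {s1, t1}
  B2 = {s2, t2}
  B3 = {s3, t3}
  B4 = {s4, t4}
s0 ∈ B0, t0 ∈ B0 → same block

P ~ Q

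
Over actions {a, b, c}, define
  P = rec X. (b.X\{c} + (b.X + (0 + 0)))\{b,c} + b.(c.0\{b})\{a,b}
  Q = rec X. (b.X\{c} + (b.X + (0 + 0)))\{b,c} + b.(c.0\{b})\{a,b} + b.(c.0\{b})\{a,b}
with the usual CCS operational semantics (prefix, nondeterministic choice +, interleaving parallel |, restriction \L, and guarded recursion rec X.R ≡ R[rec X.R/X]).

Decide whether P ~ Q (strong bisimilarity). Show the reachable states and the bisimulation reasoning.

P's transition system — 3 states:
  u0 = rec X. (b.X\{c} + (b.X + (0 + 0)))\{b,c} + b.(c.0\{b})\{a,b} :: —b→ u1
  u1 = (c.0\{b})\{a,b} :: —c→ u2
  u2 = 0\{b}\{a,b} :: ∅
Q's transition system — 3 states:
  v0 = rec X. (b.X\{c} + (b.X + (0 + 0)))\{b,c} + b.(c.0\{b})\{a,b} + b.(c.0\{b})\{a,b} :: —b→ v1
  v1 = (c.0\{b})\{a,b} :: —c→ v2
  v2 = 0\{b}\{a,b} :: ∅
Partition-refinement fixed point:
  B0 = {u0, v0}
  B1 = {u1, v1}
  B2 = {u2, v2}
u0 ∈ B0, v0 ∈ B0 → same block

bisimilar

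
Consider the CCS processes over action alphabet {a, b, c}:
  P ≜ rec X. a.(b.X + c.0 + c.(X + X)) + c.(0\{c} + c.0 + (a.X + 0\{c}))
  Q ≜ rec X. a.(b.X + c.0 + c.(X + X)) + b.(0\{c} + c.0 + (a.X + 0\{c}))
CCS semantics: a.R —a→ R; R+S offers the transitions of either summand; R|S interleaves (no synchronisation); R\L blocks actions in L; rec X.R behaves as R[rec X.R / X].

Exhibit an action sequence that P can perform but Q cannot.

c

P's transition system — 5 states:
  m0 = rec X. a.(b.X + c.0 + c.(X + X)) + c.(0\{c} + c.0 + (a.X + 0\{c})) has moves —a→ m1, —c→ m2
  m1 = b.(rec X. a.(b.X + c.0 + c.(X + X)) + c.(0\{c} + c.0 + (a.X + 0\{c}))) + c.0 + c.((rec X. a.(b.X + c.0 + c.(X + X)) + c.(0\{c} + c.0 + (a.X + 0\{c}))) + (rec X. a.(b.X + c.0 + c.(X + X)) + c.(0\{c} + c.0 + (a.X + 0\{c})))) has moves —b→ m0, —c→ m3, —c→ m4
  m2 = 0\{c} + c.0 + (a.(rec X. a.(b.X + c.0 + c.(X + X)) + c.(0\{c} + c.0 + (a.X + 0\{c}))) + 0\{c}) has moves —a→ m0, —c→ m4
  m3 = (rec X. a.(b.X + c.0 + c.(X + X)) + c.(0\{c} + c.0 + (a.X + 0\{c}))) + (rec X. a.(b.X + c.0 + c.(X + X)) + c.(0\{c} + c.0 + (a.X + 0\{c}))) has moves —a→ m1, —c→ m2
  m4 = 0 has moves deadlocked
Q's transition system — 5 states:
  n0 = rec X. a.(b.X + c.0 + c.(X + X)) + b.(0\{c} + c.0 + (a.X + 0\{c})) has moves —a→ n1, —b→ n2
  n1 = b.(rec X. a.(b.X + c.0 + c.(X + X)) + b.(0\{c} + c.0 + (a.X + 0\{c}))) + c.0 + c.((rec X. a.(b.X + c.0 + c.(X + X)) + b.(0\{c} + c.0 + (a.X + 0\{c}))) + (rec X. a.(b.X + c.0 + c.(X + X)) + b.(0\{c} + c.0 + (a.X + 0\{c})))) has moves —b→ n0, —c→ n3, —c→ n4
  n2 = 0\{c} + c.0 + (a.(rec X. a.(b.X + c.0 + c.(X + X)) + b.(0\{c} + c.0 + (a.X + 0\{c}))) + 0\{c}) has moves —a→ n0, —c→ n4
  n3 = (rec X. a.(b.X + c.0 + c.(X + X)) + b.(0\{c} + c.0 + (a.X + 0\{c}))) + (rec X. a.(b.X + c.0 + c.(X + X)) + b.(0\{c} + c.0 + (a.X + 0\{c}))) has moves —a→ n1, —b→ n2
  n4 = 0 has moves deadlocked
Run σ = ⟨c⟩ on P: start {m0}
  [1] c ⇒ {m2}
  P completes σ.
Run σ = ⟨c⟩ on Q: start {n0}
  [1] c ⇒ no successor for Q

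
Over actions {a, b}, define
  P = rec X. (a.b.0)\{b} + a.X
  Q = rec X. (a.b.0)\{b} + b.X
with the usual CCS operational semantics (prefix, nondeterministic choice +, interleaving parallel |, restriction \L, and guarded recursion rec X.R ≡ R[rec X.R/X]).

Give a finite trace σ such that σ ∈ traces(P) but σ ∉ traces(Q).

aa

Reachable graph of P (2 states):
  u0 = rec X. (a.b.0)\{b} + a.X → ··a··> u0, ··a··> u1
  u1 = (b.0)\{b} → ∅
Reachable graph of Q (2 states):
  v0 = rec X. (a.b.0)\{b} + b.X → ··a··> v1, ··b··> v0
  v1 = (b.0)\{b} → ∅
Trace ⟨aa⟩ through P, begin at {u0}:
  after a @ step 1: {u0, u1}
  after a @ step 2: {u0, u1}
  ✓ P
Trace ⟨aa⟩ through Q, begin at {v0}:
  after a @ step 1: {v1}
  after a @ step 2: ∅  — Q cannot continue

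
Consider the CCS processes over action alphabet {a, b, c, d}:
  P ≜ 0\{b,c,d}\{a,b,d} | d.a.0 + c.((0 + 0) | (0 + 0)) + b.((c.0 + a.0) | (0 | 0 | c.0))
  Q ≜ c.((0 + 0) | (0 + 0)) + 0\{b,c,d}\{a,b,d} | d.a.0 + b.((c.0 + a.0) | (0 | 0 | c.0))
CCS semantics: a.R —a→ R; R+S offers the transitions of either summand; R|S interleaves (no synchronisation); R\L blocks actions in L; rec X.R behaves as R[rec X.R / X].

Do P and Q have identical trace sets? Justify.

P's transition system — 8 states:
  s0 = 0\{b,c,d}\{a,b,d} | d.a.0 + c.((0 + 0) | (0 + 0)) + b.((c.0 + a.0) | (0 | 0 | c.0)) :: --b--▸ s1, --c--▸ s2, --d--▸ s3
  s1 = (c.0 + a.0) | (0 | 0 | c.0) :: --a--▸ s4, --c--▸ s4, --c--▸ s5
  s2 = (0 + 0) | (0 + 0) :: ∅
  s3 = 0\{b,c,d}\{a,b,d} | a.0 :: --a--▸ s6
  s4 = 0 | (0 | 0 | c.0) :: --c--▸ s7
  s5 = (c.0 + a.0) | (0 | 0 | 0) :: --a--▸ s7, --c--▸ s7
  s6 = 0\{b,c,d}\{a,b,d} | 0 :: ∅
  s7 = 0 | (0 | 0 | 0) :: ∅
Q's transition system — 8 states:
  t0 = c.((0 + 0) | (0 + 0)) + 0\{b,c,d}\{a,b,d} | d.a.0 + b.((c.0 + a.0) | (0 | 0 | c.0)) :: --b--▸ t1, --c--▸ t2, --d--▸ t3
  t1 = (c.0 + a.0) | (0 | 0 | c.0) :: --a--▸ t4, --c--▸ t4, --c--▸ t5
  t2 = (0 + 0) | (0 + 0) :: ∅
  t3 = 0\{b,c,d}\{a,b,d} | a.0 :: --a--▸ t6
  t4 = 0 | (0 | 0 | c.0) :: --c--▸ t7
  t5 = (c.0 + a.0) | (0 | 0 | 0) :: --a--▸ t7, --c--▸ t7
  t6 = 0\{b,c,d}\{a,b,d} | 0 :: ∅
  t7 = 0 | (0 | 0 | 0) :: ∅
Partition-refinement fixed point:
  B0 = {s0, t0}
  B1 = {s2, s6, s7, t2, t6, t7}
  B2 = {s3, t3}
  B3 = {s1, t1}
  B4 = {s4, t4}
  B5 = {s5, t5}
s0 ∈ B0, t0 ∈ B0 → same block
Bisimilar ⇒ trace-equivalent.

trace-equivalent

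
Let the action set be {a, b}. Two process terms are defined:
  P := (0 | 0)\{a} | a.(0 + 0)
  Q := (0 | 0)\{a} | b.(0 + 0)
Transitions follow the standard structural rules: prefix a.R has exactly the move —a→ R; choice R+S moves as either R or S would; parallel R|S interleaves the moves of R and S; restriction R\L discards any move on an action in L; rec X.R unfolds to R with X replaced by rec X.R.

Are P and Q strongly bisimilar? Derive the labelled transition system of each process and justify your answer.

Reachable graph of P (2 states):
  u0 = (0 | 0)\{a} | a.(0 + 0) → -a-> u1
  u1 = (0 | 0)\{a} | (0 + 0) → ·
Reachable graph of Q (2 states):
  v0 = (0 | 0)\{a} | b.(0 + 0) → -b-> v1
  v1 = (0 | 0)\{a} | (0 + 0) → ·
Coarsest stable partition (strong bisimilarity classes):
  B0 = {u0}
  B1 = {u1, v1}
  B2 = {v0}
u0 ∈ B0, v0 ∈ B2 → different blocks

P ≁ Q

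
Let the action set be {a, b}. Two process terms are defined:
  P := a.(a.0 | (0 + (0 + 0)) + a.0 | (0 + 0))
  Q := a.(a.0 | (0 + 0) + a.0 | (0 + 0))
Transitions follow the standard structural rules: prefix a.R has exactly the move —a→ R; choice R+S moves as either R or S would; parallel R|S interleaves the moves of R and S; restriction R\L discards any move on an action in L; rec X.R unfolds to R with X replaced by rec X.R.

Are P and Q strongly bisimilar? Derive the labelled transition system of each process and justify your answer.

bisimilar

P's transition system — 4 states:
  s0 = a.(a.0 | (0 + (0 + 0)) + a.0 | (0 + 0)) :: =a=> s1
  s1 = a.0 | (0 + (0 + 0)) + a.0 | (0 + 0) :: =a=> s2, =a=> s3
  s2 = 0 | (0 + (0 + 0)) :: stopped
  s3 = 0 | (0 + 0) :: stopped
Q's transition system — 3 states:
  t0 = a.(a.0 | (0 + 0) + a.0 | (0 + 0)) :: =a=> t1
  t1 = a.0 | (0 + 0) + a.0 | (0 + 0) :: =a=> t2
  t2 = 0 | (0 + 0) :: stopped
Partition-refinement fixed point:
  B0 = {s0, t0}
  B1 = {s1, t1}
  B2 = {s2, s3, t2}
s0 ∈ B0, t0 ∈ B0 → same block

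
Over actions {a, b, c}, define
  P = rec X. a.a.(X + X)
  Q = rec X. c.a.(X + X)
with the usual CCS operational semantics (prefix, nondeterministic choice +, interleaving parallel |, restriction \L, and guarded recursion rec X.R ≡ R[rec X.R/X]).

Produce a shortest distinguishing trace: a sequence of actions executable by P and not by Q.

a

Reachable graph of P (3 states):
  u0 = rec X. a.a.(X + X) :: --a--▸ u1
  u1 = a.((rec X. a.a.(X + X)) + (rec X. a.a.(X + X))) :: --a--▸ u2
  u2 = (rec X. a.a.(X + X)) + (rec X. a.a.(X + X)) :: --a--▸ u1
Reachable graph of Q (3 states):
  v0 = rec X. c.a.(X + X) :: --c--▸ v1
  v1 = a.((rec X. c.a.(X + X)) + (rec X. c.a.(X + X))) :: --a--▸ v2
  v2 = (rec X. c.a.(X + X)) + (rec X. c.a.(X + X)) :: --c--▸ v1
Trace ⟨a⟩ through P, begin at {u0}:
  [1] a ⇒ {u1}
  P completes σ.
Trace ⟨a⟩ through Q, begin at {v0}:
  [1] a ⇒ ∅  — Q cannot continue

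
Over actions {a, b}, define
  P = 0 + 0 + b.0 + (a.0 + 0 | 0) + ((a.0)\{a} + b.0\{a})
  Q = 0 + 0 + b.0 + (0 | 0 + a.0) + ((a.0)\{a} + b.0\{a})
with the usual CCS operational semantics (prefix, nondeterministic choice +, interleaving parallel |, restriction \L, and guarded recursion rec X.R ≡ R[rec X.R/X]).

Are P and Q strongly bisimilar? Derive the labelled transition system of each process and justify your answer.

YES

LTS(P): 3 reachable states
  s0 = 0 + 0 + b.0 + (a.0 + 0 | 0) + ((a.0)\{a} + b.0\{a}) has moves --a--▸ s1, --b--▸ s1, --b--▸ s2
  s1 = 0 has moves ∅
  s2 = 0\{a} has moves ∅
LTS(Q): 3 reachable states
  t0 = 0 + 0 + b.0 + (0 | 0 + a.0) + ((a.0)\{a} + b.0\{a}) has moves --a--▸ t1, --b--▸ t1, --b--▸ t2
  t1 = 0 has moves ∅
  t2 = 0\{a} has moves ∅
Partition-refinement fixed point:
  B0 = {s0, t0}
  B1 = {s1, s2, t1, t2}
s0 ∈ B0, t0 ∈ B0 → same block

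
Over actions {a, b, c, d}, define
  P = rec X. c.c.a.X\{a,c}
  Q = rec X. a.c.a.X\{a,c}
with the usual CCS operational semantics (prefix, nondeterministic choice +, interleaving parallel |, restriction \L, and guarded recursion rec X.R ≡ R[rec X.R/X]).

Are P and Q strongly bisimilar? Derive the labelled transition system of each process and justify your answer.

P ≁ Q

P's transition system — 4 states:
  s0 = rec X. c.c.a.X\{a,c} has moves =c=> s1
  s1 = c.a.(rec X. c.c.a.X\{a,c})\{a,c} has moves =c=> s2
  s2 = a.(rec X. c.c.a.X\{a,c})\{a,c} has moves =a=> s3
  s3 = (rec X. c.c.a.X\{a,c})\{a,c} has moves ·
Q's transition system — 4 states:
  t0 = rec X. a.c.a.X\{a,c} has moves =a=> t1
  t1 = c.a.(rec X. a.c.a.X\{a,c})\{a,c} has moves =c=> t2
  t2 = a.(rec X. a.c.a.X\{a,c})\{a,c} has moves =a=> t3
  t3 = (rec X. a.c.a.X\{a,c})\{a,c} has moves ·
Partition-refinement fixed point:
  B0 = {s0}
  B1 = {s1, t1}
  B2 = {s2, t2}
  B3 = {s3, t3}
  B4 = {t0}
s0 ∈ B0, t0 ∈ B4 → different blocks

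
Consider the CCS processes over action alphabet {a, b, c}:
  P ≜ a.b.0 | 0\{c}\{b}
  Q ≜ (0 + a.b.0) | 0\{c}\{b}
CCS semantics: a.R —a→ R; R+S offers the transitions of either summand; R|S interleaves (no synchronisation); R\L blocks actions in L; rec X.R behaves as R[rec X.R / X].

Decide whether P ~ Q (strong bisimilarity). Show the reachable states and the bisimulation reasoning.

bisimilar

LTS(P): 3 reachable states
  u0 = a.b.0 | 0\{c}\{b} → —a→ u1
  u1 = b.0 | 0\{c}\{b} → —b→ u2
  u2 = 0 | 0\{c}\{b} → ·
LTS(Q): 3 reachable states
  v0 = (0 + a.b.0) | 0\{c}\{b} → —a→ v1
  v1 = b.0 | 0\{c}\{b} → —b→ v2
  v2 = 0 | 0\{c}\{b} → ·
Coarsest stable partition (strong bisimilarity classes):
  B0 = {u0, v0}
  B1 = {u1, v1}
  B2 = {u2, v2}
u0 ∈ B0, v0 ∈ B0 → same block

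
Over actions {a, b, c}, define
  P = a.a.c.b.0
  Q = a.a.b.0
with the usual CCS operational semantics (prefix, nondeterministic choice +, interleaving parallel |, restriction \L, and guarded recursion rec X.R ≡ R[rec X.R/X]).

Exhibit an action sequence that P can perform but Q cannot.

Reachable graph of P (5 states):
  m0 = a.a.c.b.0 → —a→ m1
  m1 = a.c.b.0 → —a→ m2
  m2 = c.b.0 → —c→ m3
  m3 = b.0 → —b→ m4
  m4 = 0 → ·
Reachable graph of Q (4 states):
  n0 = a.a.b.0 → —a→ n1
  n1 = a.b.0 → —a→ n2
  n2 = b.0 → —b→ n3
  n3 = 0 → ·
Trace ⟨aac⟩ through P, begin at {m0}:
  step 1 (a): {m1}
  step 2 (a): {m2}
  step 3 (c): {m3}
  ✓ P
Trace ⟨aac⟩ through Q, begin at {n0}:
  step 1 (a): {n1}
  step 2 (a): {n2}
  step 3 (c): ∅  — Q cannot continue

aac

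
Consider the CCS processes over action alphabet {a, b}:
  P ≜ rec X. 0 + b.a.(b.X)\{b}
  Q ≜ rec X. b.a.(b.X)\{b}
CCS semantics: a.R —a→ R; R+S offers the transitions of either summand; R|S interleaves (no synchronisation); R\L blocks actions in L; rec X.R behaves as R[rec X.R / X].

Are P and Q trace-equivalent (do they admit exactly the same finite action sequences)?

trace-equivalent

LTS(P): 3 reachable states
  p0 = rec X. 0 + b.a.(b.X)\{b} → =b=> p1
  p1 = a.(b.(rec X. 0 + b.a.(b.X)\{b}))\{b} → =a=> p2
  p2 = (b.(rec X. 0 + b.a.(b.X)\{b}))\{b} → (no moves)
LTS(Q): 3 reachable states
  q0 = rec X. b.a.(b.X)\{b} → =b=> q1
  q1 = a.(b.(rec X. b.a.(b.X)\{b}))\{b} → =a=> q2
  q2 = (b.(rec X. b.a.(b.X)\{b}))\{b} → (no moves)
Coarsest stable partition (strong bisimilarity classes):
  B0 = {p0, q0}
  B1 = {p1, q1}
  B2 = {p2, q2}
p0 ∈ B0, q0 ∈ B0 → same block
Bisimilar ⇒ trace-equivalent.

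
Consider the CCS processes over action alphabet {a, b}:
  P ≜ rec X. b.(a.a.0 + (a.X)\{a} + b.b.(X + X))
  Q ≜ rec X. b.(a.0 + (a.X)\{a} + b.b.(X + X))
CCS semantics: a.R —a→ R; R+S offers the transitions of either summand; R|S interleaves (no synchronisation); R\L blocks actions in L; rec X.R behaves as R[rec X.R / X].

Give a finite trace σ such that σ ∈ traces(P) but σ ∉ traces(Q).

LTS(P): 6 reachable states
  u0 = rec X. b.(a.a.0 + (a.X)\{a} + b.b.(X + X)) | ··b··> u1
  u1 = a.a.0 + (a.(rec X. b.(a.a.0 + (a.X)\{a} + b.b.(X + X))))\{a} + b.b.((rec X. b.(a.a.0 + (a.X)\{a} + b.b.(X + X))) + (rec X. b.(a.a.0 + (a.X)\{a} + b.b.(X + X)))) | ··a··> u2, ··b··> u3
  u2 = a.0 | ··a··> u4
  u3 = b.((rec X. b.(a.a.0 + (a.X)\{a} + b.b.(X + X))) + (rec X. b.(a.a.0 + (a.X)\{a} + b.b.(X + X)))) | ··b··> u5
  u4 = 0 | (no moves)
  u5 = (rec X. b.(a.a.0 + (a.X)\{a} + b.b.(X + X))) + (rec X. b.(a.a.0 + (a.X)\{a} + b.b.(X + X))) | ··b··> u1
LTS(Q): 5 reachable states
  v0 = rec X. b.(a.0 + (a.X)\{a} + b.b.(X + X)) | ··b··> v1
  v1 = a.0 + (a.(rec X. b.(a.0 + (a.X)\{a} + b.b.(X + X))))\{a} + b.b.((rec X. b.(a.0 + (a.X)\{a} + b.b.(X + X))) + (rec X. b.(a.0 + (a.X)\{a} + b.b.(X + X)))) | ··a··> v2, ··b··> v3
  v2 = 0 | (no moves)
  v3 = b.((rec X. b.(a.0 + (a.X)\{a} + b.b.(X + X))) + (rec X. b.(a.0 + (a.X)\{a} + b.b.(X + X)))) | ··b··> v4
  v4 = (rec X. b.(a.0 + (a.X)\{a} + b.b.(X + X))) + (rec X. b.(a.0 + (a.X)\{a} + b.b.(X + X))) | ··b··> v1
Trace ⟨baa⟩ through P, begin at {u0}:
  step 1 (b): {u1}
  step 2 (a): {u2}
  step 3 (a): {u4}
  ✓ P
Trace ⟨baa⟩ through Q, begin at {v0}:
  step 1 (b): {v1}
  step 2 (a): {v2}
  step 3 (a): ∅  — Q cannot continue

baa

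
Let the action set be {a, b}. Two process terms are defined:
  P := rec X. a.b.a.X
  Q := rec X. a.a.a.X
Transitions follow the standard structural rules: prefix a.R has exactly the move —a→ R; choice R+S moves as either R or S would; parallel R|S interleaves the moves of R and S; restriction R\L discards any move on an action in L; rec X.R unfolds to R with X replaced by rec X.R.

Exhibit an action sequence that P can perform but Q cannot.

ab

P's transition system — 3 states:
  p0 = rec X. a.b.a.X :: -a-> p1
  p1 = b.a.(rec X. a.b.a.X) :: -b-> p2
  p2 = a.(rec X. a.b.a.X) :: -a-> p0
Q's transition system — 3 states:
  q0 = rec X. a.a.a.X :: -a-> q1
  q1 = a.a.(rec X. a.a.a.X) :: -a-> q2
  q2 = a.(rec X. a.a.a.X) :: -a-> q0
Trace ⟨ab⟩ through P, begin at {p0}:
  [1] a ⇒ {p1}
  [2] b ⇒ {p2}
  P completes σ.
Trace ⟨ab⟩ through Q, begin at {q0}:
  [1] a ⇒ {q1}
  [2] b ⇒ no successor for Q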